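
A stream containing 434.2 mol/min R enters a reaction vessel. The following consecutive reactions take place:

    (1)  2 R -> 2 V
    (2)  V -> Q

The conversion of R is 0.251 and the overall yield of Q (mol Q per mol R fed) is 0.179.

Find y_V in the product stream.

0.072

Conversion of R: R consumed = 2ξ₁ = 0.251 × 434.2 → ξ₁ = 54.49 mol/min.
Yield of Q: 1ξ₂ / 434.2 = 0.179 → ξ₂ = 77.72 mol/min.
Outlet amounts (n = n₀ + Σ ν·ξ):
  R: 434.2 − 2(54.49) = 325.2
  V: 0 + 2(54.49) − 1(77.72) = 31.26
  Q: 0 + 1(77.72) = 77.72
Total out = 434.2 mol/min; y_V = 31.26 / 434.2 = 0.072.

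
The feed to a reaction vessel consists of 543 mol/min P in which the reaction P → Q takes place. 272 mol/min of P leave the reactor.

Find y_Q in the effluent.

For P: n = n₀ − 1ξ → 272 = 543 − 1ξ, giving ξ = 271 mol/min.
Outlet amounts (n = n₀ + ν ξ):
  P: 543 − 1(271) = 272
  Q: 0 + 1(271) = 271
Total out = 543 mol/min; y_Q = 271 / 543 = 0.4991.

0.499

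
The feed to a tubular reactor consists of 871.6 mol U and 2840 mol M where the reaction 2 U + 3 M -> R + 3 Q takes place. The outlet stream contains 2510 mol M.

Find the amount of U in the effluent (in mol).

For M: n = n₀ − 3ξ → 2510 = 2840 − 3ξ, giving ξ = 110 mol.
Outlet amounts (n = n₀ + ν ξ):
  U: 871.6 − 2(110) = 651.6
  M: 2840 − 3(110) = 2510
  R: 0 + 1(110) = 110
  Q: 0 + 3(110) = 330

652 mol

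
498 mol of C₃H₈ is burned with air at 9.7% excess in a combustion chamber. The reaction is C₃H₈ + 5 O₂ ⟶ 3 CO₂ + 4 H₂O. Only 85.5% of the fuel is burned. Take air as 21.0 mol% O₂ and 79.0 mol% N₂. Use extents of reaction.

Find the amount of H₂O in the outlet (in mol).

1700 mol

Stoichiometric O₂ = 5 × 498 = 2490 mol; O₂ fed = 2490 × 1.097 = 2732 mol.
N₂ fed = 2732 × 79/21 = 10280 mol.
Fuel reacted = 0.855 × 498 → ξ = 425.8 mol.
Outlet (n = n₀ + ν ξ):
  C₃H₈: 498 − 1(425.8) = 72.21
  O₂: 2732 − 5(425.8) = 602.6
  N₂: 10280 (inert)
  CO₂: 0 + 3(425.8) = 1277
  H₂O: 0 + 4(425.8) = 1703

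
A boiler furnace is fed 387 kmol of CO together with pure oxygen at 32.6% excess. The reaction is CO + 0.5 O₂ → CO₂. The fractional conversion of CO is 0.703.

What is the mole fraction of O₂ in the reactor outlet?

0.238

Stoichiometric O₂ = 0.5 × 387 = 193.5 kmol; O₂ fed = 193.5 × 1.326 = 256.6 kmol.
Fuel reacted = 0.703 × 387 → ξ = 272.1 kmol.
Outlet (n = n₀ + ν ξ):
  CO: 387 − 1(272.1) = 114.9
  O₂: 256.6 − 0.5(272.1) = 120.6
  CO₂: 0 + 1(272.1) = 272.1
Total out = 507.6 kmol; y_O₂ = 120.6 / 507.6 = 0.2375.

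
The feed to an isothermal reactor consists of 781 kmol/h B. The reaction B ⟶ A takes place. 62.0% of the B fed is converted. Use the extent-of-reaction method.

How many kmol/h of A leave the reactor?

484 kmol/h

B reacted = 0.62 × 781 = 484.2 kmol/h; ν_B = −1, so ξ = 484.2/1 = 484.2 kmol/h.
Outlet amounts (n = n₀ + ν ξ):
  B: 781 − 1(484.2) = 296.8
  A: 0 + 1(484.2) = 484.2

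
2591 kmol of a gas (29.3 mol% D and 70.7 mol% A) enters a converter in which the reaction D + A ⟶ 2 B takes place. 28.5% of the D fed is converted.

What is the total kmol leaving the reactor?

D reacted = 0.285 × 759.2 = 216.4 kmol; ν_D = −1, so ξ = 216.4/1 = 216.4 kmol.
Outlet amounts (n = n₀ + ν ξ):
  D: 759.2 − 1(216.4) = 542.8
  A: 1832 − 1(216.4) = 1615
  B: 0 + 2(216.4) = 432.7
Total out = 542.8 + 1615 + 432.7 = 2591 kmol.

2590 kmol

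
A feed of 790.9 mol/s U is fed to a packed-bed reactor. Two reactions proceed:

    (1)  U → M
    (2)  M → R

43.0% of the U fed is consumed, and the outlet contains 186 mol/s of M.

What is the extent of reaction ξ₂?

ξ₂ = 154 mol/s

Conversion of U: U consumed = 1ξ₁ = 0.43 × 790.9 → ξ₁ = 340.1 mol/s.
M balance: n_M = 0 + 1ξ₁ − 1ξ₂ = 186 → ξ₂ = (1·340.1 − 186)/1 = 154.1 mol/s.
Outlet amounts (n = n₀ + Σ ν·ξ):
  U: 790.9 − 1(340.1) = 450.8
  M: 0 + 1(340.1) − 1(154.1) = 186
  R: 0 + 1(154.1) = 154.1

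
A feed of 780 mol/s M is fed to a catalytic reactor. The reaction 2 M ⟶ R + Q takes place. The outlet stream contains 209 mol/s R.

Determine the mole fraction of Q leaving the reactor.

0.268

For R: n = n₀ + 1ξ → 209 = 0 + 1ξ, giving ξ = 209 mol/s.
Outlet amounts (n = n₀ + ν ξ):
  M: 780 − 2(209) = 362
  R: 0 + 1(209) = 209
  Q: 0 + 1(209) = 209
Total out = 780 mol/s; y_Q = 209 / 780 = 0.2679.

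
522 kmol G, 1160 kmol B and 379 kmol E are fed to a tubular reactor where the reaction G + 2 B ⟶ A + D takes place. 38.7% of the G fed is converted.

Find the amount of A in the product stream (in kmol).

202 kmol

G reacted = 0.387 × 522 = 202 kmol; ν_G = −1, so ξ = 202/1 = 202 kmol.
Outlet amounts (n = n₀ + ν ξ):
  G: 522 − 1(202) = 320
  B: 1160 − 2(202) = 756
  A: 0 + 1(202) = 202
  D: 0 + 1(202) = 202
  E: 379 (inert)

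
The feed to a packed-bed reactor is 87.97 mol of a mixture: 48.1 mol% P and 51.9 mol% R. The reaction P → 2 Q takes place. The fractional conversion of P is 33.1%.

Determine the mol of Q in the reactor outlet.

P reacted = 0.331 × 42.31 = 14.01 mol; ν_P = −1, so ξ = 14.01/1 = 14.01 mol.
Outlet amounts (n = n₀ + ν ξ):
  P: 42.31 − 1(14.01) = 28.31
  Q: 0 + 2(14.01) = 28.01
  R: 45.66 (inert)

28 mol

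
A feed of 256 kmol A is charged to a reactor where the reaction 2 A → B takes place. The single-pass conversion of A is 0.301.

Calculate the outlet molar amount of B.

38.5 kmol

A reacted = 0.301 × 256 = 77.06 kmol; ν_A = −2, so ξ = 77.06/2 = 38.53 kmol.
Outlet amounts (n = n₀ + ν ξ):
  A: 256 − 2(38.53) = 178.9
  B: 0 + 1(38.53) = 38.53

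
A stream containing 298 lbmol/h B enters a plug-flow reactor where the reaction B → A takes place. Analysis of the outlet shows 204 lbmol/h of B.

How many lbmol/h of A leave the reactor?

For B: n = n₀ − 1ξ → 204 = 298 − 1ξ, giving ξ = 94 lbmol/h.
Outlet amounts (n = n₀ + ν ξ):
  B: 298 − 1(94) = 204
  A: 0 + 1(94) = 94

94 lbmol/h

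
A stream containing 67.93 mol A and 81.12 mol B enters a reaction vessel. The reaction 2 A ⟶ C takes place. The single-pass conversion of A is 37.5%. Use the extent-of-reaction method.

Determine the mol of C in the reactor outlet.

12.7 mol

A reacted = 0.375 × 67.93 = 25.47 mol; ν_A = −2, so ξ = 25.47/2 = 12.74 mol.
Outlet amounts (n = n₀ + ν ξ):
  A: 67.93 − 2(12.74) = 42.46
  C: 0 + 1(12.74) = 12.74
  B: 81.12 (inert)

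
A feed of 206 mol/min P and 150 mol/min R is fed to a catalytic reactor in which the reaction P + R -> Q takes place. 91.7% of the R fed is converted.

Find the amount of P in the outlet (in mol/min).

R reacted = 0.917 × 150 = 137.6 mol/min; ν_R = −1, so ξ = 137.6/1 = 137.6 mol/min.
Outlet amounts (n = n₀ + ν ξ):
  P: 206 − 1(137.6) = 68.45
  R: 150 − 1(137.6) = 12.45
  Q: 0 + 1(137.6) = 137.6

68.4 mol/min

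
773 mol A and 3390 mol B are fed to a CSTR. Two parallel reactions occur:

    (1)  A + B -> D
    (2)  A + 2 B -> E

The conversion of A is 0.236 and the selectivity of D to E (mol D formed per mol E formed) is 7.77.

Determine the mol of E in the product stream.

Conversion of A: A consumed = 0.236 × 773 = 182.4 mol = 1ξ₁ + 1ξ₂.
Selectivity: 1ξ₁ / (1ξ₂) = 7.77 → ξ₁ = 7.77 ξ₂.
Substitute: (1·7.77 + 1) ξ₂ = 182.4 → ξ₂ = 20.8 mol, ξ₁ = 161.6 mol.
Outlet amounts (n = n₀ + Σ ν·ξ):
  A: 773 − 1(161.6) − 1(20.8) = 590.6
  B: 3390 − 1(161.6) − 2(20.8) = 3187
  D: 0 + 1(161.6) = 161.6
  E: 0 + 1(20.8) = 20.8

20.8 mol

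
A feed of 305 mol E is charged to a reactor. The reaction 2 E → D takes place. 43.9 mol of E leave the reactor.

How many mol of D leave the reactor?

131 mol

For E: n = n₀ − 2ξ → 43.9 = 305 − 2ξ, giving ξ = 130.6 mol.
Outlet amounts (n = n₀ + ν ξ):
  E: 305 − 2(130.6) = 43.9
  D: 0 + 1(130.6) = 130.6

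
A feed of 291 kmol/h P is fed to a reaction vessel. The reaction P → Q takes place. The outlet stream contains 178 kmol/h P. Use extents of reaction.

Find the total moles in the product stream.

For P: n = n₀ − 1ξ → 178 = 291 − 1ξ, giving ξ = 113 kmol/h.
Outlet amounts (n = n₀ + ν ξ):
  P: 291 − 1(113) = 178
  Q: 0 + 1(113) = 113
Total out = 178 + 113 = 291 kmol/h.

291 kmol/h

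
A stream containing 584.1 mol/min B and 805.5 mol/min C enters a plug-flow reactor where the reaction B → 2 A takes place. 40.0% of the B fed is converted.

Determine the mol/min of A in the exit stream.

B reacted = 0.4 × 584.1 = 233.6 mol/min; ν_B = −1, so ξ = 233.6/1 = 233.6 mol/min.
Outlet amounts (n = n₀ + ν ξ):
  B: 584.1 − 1(233.6) = 350.5
  A: 0 + 2(233.6) = 467.3
  C: 805.5 (inert)

467 mol/min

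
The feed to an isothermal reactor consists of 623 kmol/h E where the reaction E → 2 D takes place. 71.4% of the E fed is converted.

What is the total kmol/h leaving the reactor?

1070 kmol/h

E reacted = 0.714 × 623 = 444.8 kmol/h; ν_E = −1, so ξ = 444.8/1 = 444.8 kmol/h.
Outlet amounts (n = n₀ + ν ξ):
  E: 623 − 1(444.8) = 178.2
  D: 0 + 2(444.8) = 889.6
Total out = 178.2 + 889.6 = 1068 kmol/h.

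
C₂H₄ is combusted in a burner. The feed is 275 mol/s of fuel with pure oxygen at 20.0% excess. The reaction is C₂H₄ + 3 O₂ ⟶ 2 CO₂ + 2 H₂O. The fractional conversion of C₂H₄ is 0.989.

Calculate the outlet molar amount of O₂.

174 mol/s

Stoichiometric O₂ = 3 × 275 = 825 mol/s; O₂ fed = 825 × 1.200 = 990 mol/s.
Fuel reacted = 0.989 × 275 → ξ = 272 mol/s.
Outlet (n = n₀ + ν ξ):
  C₂H₄: 275 − 1(272) = 3.025
  O₂: 990 − 3(272) = 174.1
  CO₂: 0 + 2(272) = 544
  H₂O: 0 + 2(272) = 544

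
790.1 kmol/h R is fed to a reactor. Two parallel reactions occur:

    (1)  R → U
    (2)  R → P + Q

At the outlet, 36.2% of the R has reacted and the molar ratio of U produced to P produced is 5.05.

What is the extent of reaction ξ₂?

ξ₂ = 47.3 kmol/h

Conversion of R: R consumed = 0.362 × 790.1 = 286 kmol/h = 1ξ₁ + 1ξ₂.
Selectivity: 1ξ₁ / (1ξ₂) = 5.05 → ξ₁ = 5.05 ξ₂.
Substitute: (1·5.05 + 1) ξ₂ = 286 → ξ₂ = 47.28 kmol/h, ξ₁ = 238.7 kmol/h.
Outlet amounts (n = n₀ + Σ ν·ξ):
  R: 790.1 − 1(238.7) − 1(47.28) = 504.1
  U: 0 + 1(238.7) = 238.7
  P: 0 + 1(47.28) = 47.28
  Q: 0 + 1(47.28) = 47.28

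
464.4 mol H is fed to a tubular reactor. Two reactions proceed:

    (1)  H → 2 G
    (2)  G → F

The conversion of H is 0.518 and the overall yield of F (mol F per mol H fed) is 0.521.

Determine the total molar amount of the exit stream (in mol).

705 mol

Conversion of H: H consumed = 1ξ₁ = 0.518 × 464.4 → ξ₁ = 240.6 mol.
Yield of F: 1ξ₂ / 464.4 = 0.521 → ξ₂ = 242 mol.
Outlet amounts (n = n₀ + Σ ν·ξ):
  H: 464.4 − 1(240.6) = 223.8
  G: 0 + 2(240.6) − 1(242) = 239.2
  F: 0 + 1(242) = 242
Total out = 223.8 + 239.2 + 242 = 705 mol.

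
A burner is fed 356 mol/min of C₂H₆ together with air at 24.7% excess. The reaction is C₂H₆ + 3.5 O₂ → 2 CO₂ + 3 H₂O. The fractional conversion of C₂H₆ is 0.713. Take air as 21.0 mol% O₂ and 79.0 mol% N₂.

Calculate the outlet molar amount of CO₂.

508 mol/min

Stoichiometric O₂ = 3.5 × 356 = 1246 mol/min; O₂ fed = 1246 × 1.247 = 1554 mol/min.
N₂ fed = 1554 × 79/21 = 5845 mol/min.
Fuel reacted = 0.713 × 356 → ξ = 253.8 mol/min.
Outlet (n = n₀ + ν ξ):
  C₂H₆: 356 − 1(253.8) = 102.2
  O₂: 1554 − 3.5(253.8) = 665.4
  N₂: 5845 (inert)
  CO₂: 0 + 2(253.8) = 507.7
  H₂O: 0 + 3(253.8) = 761.5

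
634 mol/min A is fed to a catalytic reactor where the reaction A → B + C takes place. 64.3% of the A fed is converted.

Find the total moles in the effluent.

1040 mol/min

A reacted = 0.643 × 634 = 407.7 mol/min; ν_A = −1, so ξ = 407.7/1 = 407.7 mol/min.
Outlet amounts (n = n₀ + ν ξ):
  A: 634 − 1(407.7) = 226.3
  B: 0 + 1(407.7) = 407.7
  C: 0 + 1(407.7) = 407.7
Total out = 226.3 + 407.7 + 407.7 = 1042 mol/min.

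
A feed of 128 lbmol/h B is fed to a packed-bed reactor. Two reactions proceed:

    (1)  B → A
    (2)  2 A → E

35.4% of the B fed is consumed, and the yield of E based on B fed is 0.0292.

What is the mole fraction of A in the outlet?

Conversion of B: B consumed = 1ξ₁ = 0.354 × 128 → ξ₁ = 45.31 lbmol/h.
Yield of E: 1ξ₂ / 128 = 0.0292 → ξ₂ = 3.738 lbmol/h.
Outlet amounts (n = n₀ + Σ ν·ξ):
  B: 128 − 1(45.31) = 82.69
  A: 0 + 1(45.31) − 2(3.738) = 37.84
  E: 0 + 1(3.738) = 3.738
Total out = 124.3 lbmol/h; y_A = 37.84 / 124.3 = 0.3045.

0.304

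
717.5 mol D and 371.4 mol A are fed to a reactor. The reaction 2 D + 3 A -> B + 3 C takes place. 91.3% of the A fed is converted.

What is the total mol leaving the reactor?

A reacted = 0.913 × 371.4 = 339.1 mol; ν_A = −3, so ξ = 339.1/3 = 113 mol.
Outlet amounts (n = n₀ + ν ξ):
  D: 717.5 − 2(113) = 491.4
  A: 371.4 − 3(113) = 32.31
  B: 0 + 1(113) = 113
  C: 0 + 3(113) = 339.1
Total out = 491.4 + 32.31 + 113 + 339.1 = 975.9 mol.

976 mol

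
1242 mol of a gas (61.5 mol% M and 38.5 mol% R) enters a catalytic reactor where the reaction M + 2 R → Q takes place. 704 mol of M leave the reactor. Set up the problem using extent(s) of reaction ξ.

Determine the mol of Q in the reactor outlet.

For M: n = n₀ − 1ξ → 704 = 763.8 − 1ξ, giving ξ = 59.83 mol.
Outlet amounts (n = n₀ + ν ξ):
  M: 763.8 − 1(59.83) = 704
  R: 478.2 − 2(59.83) = 358.5
  Q: 0 + 1(59.83) = 59.83

59.8 mol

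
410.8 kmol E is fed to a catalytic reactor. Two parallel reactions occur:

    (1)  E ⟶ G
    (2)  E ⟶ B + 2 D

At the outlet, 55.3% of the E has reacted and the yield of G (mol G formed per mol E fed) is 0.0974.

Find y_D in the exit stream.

0.477

Yield of G: 1ξ₁ / 410.8 = 0.0974 → ξ₁ = 40.01 kmol.
Conversion of E: 1ξ₁ + 1ξ₂ = 0.553 × 410.8 = 227.2 → ξ₂ = 187.2 kmol.
Outlet amounts (n = n₀ + Σ ν·ξ):
  E: 410.8 − 1(40.01) − 1(187.2) = 183.6
  G: 0 + 1(40.01) = 40.01
  B: 0 + 1(187.2) = 187.2
  D: 0 + 2(187.2) = 374.3
Total out = 785.1 kmol; y_D = 374.3 / 785.1 = 0.4768.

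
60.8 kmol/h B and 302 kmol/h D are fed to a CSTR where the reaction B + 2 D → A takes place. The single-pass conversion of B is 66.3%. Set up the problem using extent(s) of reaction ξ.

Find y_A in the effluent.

0.143

B reacted = 0.663 × 60.8 = 40.31 kmol/h; ν_B = −1, so ξ = 40.31/1 = 40.31 kmol/h.
Outlet amounts (n = n₀ + ν ξ):
  B: 60.8 − 1(40.31) = 20.49
  D: 302 − 2(40.31) = 221.4
  A: 0 + 1(40.31) = 40.31
Total out = 282.2 kmol/h; y_A = 40.31 / 282.2 = 0.1429.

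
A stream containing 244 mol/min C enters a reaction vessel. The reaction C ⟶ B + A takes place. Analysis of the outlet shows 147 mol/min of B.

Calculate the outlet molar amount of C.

97 mol/min

For B: n = n₀ + 1ξ → 147 = 0 + 1ξ, giving ξ = 147 mol/min.
Outlet amounts (n = n₀ + ν ξ):
  C: 244 − 1(147) = 97
  B: 0 + 1(147) = 147
  A: 0 + 1(147) = 147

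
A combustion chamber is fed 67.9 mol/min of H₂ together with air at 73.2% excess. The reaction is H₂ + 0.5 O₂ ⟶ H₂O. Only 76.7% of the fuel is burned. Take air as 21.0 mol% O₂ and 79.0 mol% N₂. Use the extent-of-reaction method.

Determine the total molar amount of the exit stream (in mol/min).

Stoichiometric O₂ = 0.5 × 67.9 = 33.95 mol/min; O₂ fed = 33.95 × 1.732 = 58.8 mol/min.
N₂ fed = 58.8 × 79/21 = 221.2 mol/min.
Fuel reacted = 0.767 × 67.9 → ξ = 52.08 mol/min.
Outlet (n = n₀ + ν ξ):
  H₂: 67.9 − 1(52.08) = 15.82
  O₂: 58.8 − 0.5(52.08) = 32.76
  N₂: 221.2 (inert)
  H₂O: 0 + 1(52.08) = 52.08
Total out = 15.82 + 32.76 + 221.2 + 52.08 = 321.9 mol/min.

322 mol/min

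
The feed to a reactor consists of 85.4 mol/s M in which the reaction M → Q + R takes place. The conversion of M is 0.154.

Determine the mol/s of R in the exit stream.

13.2 mol/s

M reacted = 0.154 × 85.4 = 13.15 mol/s; ν_M = −1, so ξ = 13.15/1 = 13.15 mol/s.
Outlet amounts (n = n₀ + ν ξ):
  M: 85.4 − 1(13.15) = 72.25
  Q: 0 + 1(13.15) = 13.15
  R: 0 + 1(13.15) = 13.15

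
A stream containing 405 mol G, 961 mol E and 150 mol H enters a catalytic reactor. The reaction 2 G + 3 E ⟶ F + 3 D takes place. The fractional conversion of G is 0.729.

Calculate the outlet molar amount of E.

G reacted = 0.729 × 405 = 295.2 mol; ν_G = −2, so ξ = 295.2/2 = 147.6 mol.
Outlet amounts (n = n₀ + ν ξ):
  G: 405 − 2(147.6) = 109.8
  E: 961 − 3(147.6) = 518.1
  F: 0 + 1(147.6) = 147.6
  D: 0 + 3(147.6) = 442.9
  H: 150 (inert)

518 mol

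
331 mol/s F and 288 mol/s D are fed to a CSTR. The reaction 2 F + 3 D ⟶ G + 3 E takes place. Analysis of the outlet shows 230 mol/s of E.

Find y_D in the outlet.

0.107

For E: n = n₀ + 3ξ → 230 = 0 + 3ξ, giving ξ = 76.67 mol/s.
Outlet amounts (n = n₀ + ν ξ):
  F: 331 − 2(76.67) = 177.7
  D: 288 − 3(76.67) = 58
  G: 0 + 1(76.67) = 76.67
  E: 0 + 3(76.67) = 230
Total out = 542.3 mol/s; y_D = 58 / 542.3 = 0.1069.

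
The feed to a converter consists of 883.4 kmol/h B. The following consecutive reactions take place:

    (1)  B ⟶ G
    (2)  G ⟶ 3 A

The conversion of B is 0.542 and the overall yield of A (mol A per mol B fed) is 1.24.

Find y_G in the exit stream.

0.0704

Conversion of B: B consumed = 1ξ₁ = 0.542 × 883.4 → ξ₁ = 478.8 kmol/h.
Yield of A: 3ξ₂ / 883.4 = 1.24 → ξ₂ = 365.1 kmol/h.
Outlet amounts (n = n₀ + Σ ν·ξ):
  B: 883.4 − 1(478.8) = 404.6
  G: 0 + 1(478.8) − 1(365.1) = 113.7
  A: 0 + 3(365.1) = 1095
Total out = 1614 kmol/h; y_G = 113.7 / 1614 = 0.07044.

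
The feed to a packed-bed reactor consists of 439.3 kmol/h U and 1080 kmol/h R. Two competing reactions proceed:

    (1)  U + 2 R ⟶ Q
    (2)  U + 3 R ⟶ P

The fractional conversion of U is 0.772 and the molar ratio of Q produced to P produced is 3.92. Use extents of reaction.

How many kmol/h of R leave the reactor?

333 kmol/h

Conversion of U: U consumed = 0.772 × 439.3 = 339.1 kmol/h = 1ξ₁ + 1ξ₂.
Selectivity: 1ξ₁ / (1ξ₂) = 3.92 → ξ₁ = 3.92 ξ₂.
Substitute: (1·3.92 + 1) ξ₂ = 339.1 → ξ₂ = 68.93 kmol/h, ξ₁ = 270.2 kmol/h.
Outlet amounts (n = n₀ + Σ ν·ξ):
  U: 439.3 − 1(270.2) − 1(68.93) = 100.2
  R: 1080 − 2(270.2) − 3(68.93) = 332.8
  Q: 0 + 1(270.2) = 270.2
  P: 0 + 1(68.93) = 68.93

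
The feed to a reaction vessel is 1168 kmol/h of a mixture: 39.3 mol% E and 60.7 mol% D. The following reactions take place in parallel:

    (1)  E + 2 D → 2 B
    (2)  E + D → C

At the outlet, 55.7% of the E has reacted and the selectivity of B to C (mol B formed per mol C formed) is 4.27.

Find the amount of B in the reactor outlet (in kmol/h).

348 kmol/h

Conversion of E: E consumed = 0.557 × 459 = 255.7 kmol/h = 1ξ₁ + 1ξ₂.
Selectivity: 2ξ₁ / (1ξ₂) = 4.27 → ξ₁ = 2.135 ξ₂.
Substitute: (1·2.135 + 1) ξ₂ = 255.7 → ξ₂ = 81.56 kmol/h, ξ₁ = 174.1 kmol/h.
Outlet amounts (n = n₀ + Σ ν·ξ):
  E: 459 − 1(174.1) − 1(81.56) = 203.3
  D: 709 − 2(174.1) − 1(81.56) = 279.2
  B: 0 + 2(174.1) = 348.2
  C: 0 + 1(81.56) = 81.56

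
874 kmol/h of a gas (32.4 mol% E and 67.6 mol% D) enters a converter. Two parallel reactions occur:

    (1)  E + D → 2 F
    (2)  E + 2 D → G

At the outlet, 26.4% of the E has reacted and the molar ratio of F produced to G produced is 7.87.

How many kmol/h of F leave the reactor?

119 kmol/h

Conversion of E: E consumed = 0.264 × 283.2 = 74.76 kmol/h = 1ξ₁ + 1ξ₂.
Selectivity: 2ξ₁ / (1ξ₂) = 7.87 → ξ₁ = 3.935 ξ₂.
Substitute: (1·3.935 + 1) ξ₂ = 74.76 → ξ₂ = 15.15 kmol/h, ξ₁ = 59.61 kmol/h.
Outlet amounts (n = n₀ + Σ ν·ξ):
  E: 283.2 − 1(59.61) − 1(15.15) = 208.4
  D: 590.8 − 1(59.61) − 2(15.15) = 500.9
  F: 0 + 2(59.61) = 119.2
  G: 0 + 1(15.15) = 15.15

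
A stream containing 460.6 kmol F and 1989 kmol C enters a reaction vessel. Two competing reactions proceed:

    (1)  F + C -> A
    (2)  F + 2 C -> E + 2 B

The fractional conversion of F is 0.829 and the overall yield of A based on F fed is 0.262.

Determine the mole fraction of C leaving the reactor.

Yield of A: 1ξ₁ / 460.6 = 0.262 → ξ₁ = 120.7 kmol.
Conversion of F: 1ξ₁ + 1ξ₂ = 0.829 × 460.6 = 381.8 → ξ₂ = 261.2 kmol.
Outlet amounts (n = n₀ + Σ ν·ξ):
  F: 460.6 − 1(120.7) − 1(261.2) = 78.76
  C: 1989 − 1(120.7) − 2(261.2) = 1346
  A: 0 + 1(120.7) = 120.7
  E: 0 + 1(261.2) = 261.2
  B: 0 + 2(261.2) = 522.3
Total out = 2329 kmol; y_C = 1346 / 2329 = 0.578.

0.578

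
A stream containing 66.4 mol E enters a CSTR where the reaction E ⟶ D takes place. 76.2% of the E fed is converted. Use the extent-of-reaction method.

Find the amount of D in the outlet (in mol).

50.6 mol

E reacted = 0.762 × 66.4 = 50.6 mol; ν_E = −1, so ξ = 50.6/1 = 50.6 mol.
Outlet amounts (n = n₀ + ν ξ):
  E: 66.4 − 1(50.6) = 15.8
  D: 0 + 1(50.6) = 50.6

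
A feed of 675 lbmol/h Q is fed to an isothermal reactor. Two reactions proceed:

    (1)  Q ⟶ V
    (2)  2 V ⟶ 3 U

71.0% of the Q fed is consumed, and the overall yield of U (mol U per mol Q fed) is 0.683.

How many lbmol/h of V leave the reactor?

172 lbmol/h

Conversion of Q: Q consumed = 1ξ₁ = 0.71 × 675 → ξ₁ = 479.2 lbmol/h.
Yield of U: 3ξ₂ / 675 = 0.683 → ξ₂ = 153.7 lbmol/h.
Outlet amounts (n = n₀ + Σ ν·ξ):
  Q: 675 − 1(479.2) = 195.8
  V: 0 + 1(479.2) − 2(153.7) = 171.9
  U: 0 + 3(153.7) = 461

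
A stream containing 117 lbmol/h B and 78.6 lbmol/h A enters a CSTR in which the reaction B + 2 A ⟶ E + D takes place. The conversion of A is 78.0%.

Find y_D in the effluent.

0.186

A reacted = 0.78 × 78.6 = 61.31 lbmol/h; ν_A = −2, so ξ = 61.31/2 = 30.65 lbmol/h.
Outlet amounts (n = n₀ + ν ξ):
  B: 117 − 1(30.65) = 86.35
  A: 78.6 − 2(30.65) = 17.29
  E: 0 + 1(30.65) = 30.65
  D: 0 + 1(30.65) = 30.65
Total out = 164.9 lbmol/h; y_D = 30.65 / 164.9 = 0.1858.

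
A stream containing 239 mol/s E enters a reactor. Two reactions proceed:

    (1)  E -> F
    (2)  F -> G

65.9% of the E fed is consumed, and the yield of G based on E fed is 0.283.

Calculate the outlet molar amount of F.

Conversion of E: E consumed = 1ξ₁ = 0.659 × 239 → ξ₁ = 157.5 mol/s.
Yield of G: 1ξ₂ / 239 = 0.283 → ξ₂ = 67.64 mol/s.
Outlet amounts (n = n₀ + Σ ν·ξ):
  E: 239 − 1(157.5) = 81.5
  F: 0 + 1(157.5) − 1(67.64) = 89.86
  G: 0 + 1(67.64) = 67.64

89.9 mol/s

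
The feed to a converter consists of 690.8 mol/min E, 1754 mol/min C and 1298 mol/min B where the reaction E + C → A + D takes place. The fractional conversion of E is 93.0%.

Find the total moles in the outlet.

3740 mol/min

E reacted = 0.93 × 690.8 = 642.4 mol/min; ν_E = −1, so ξ = 642.4/1 = 642.4 mol/min.
Outlet amounts (n = n₀ + ν ξ):
  E: 690.8 − 1(642.4) = 48.36
  C: 1754 − 1(642.4) = 1112
  A: 0 + 1(642.4) = 642.4
  D: 0 + 1(642.4) = 642.4
  B: 1298 (inert)
Total out = 48.36 + 1112 + 642.4 + 642.4 + 1298 = 3743 mol/min.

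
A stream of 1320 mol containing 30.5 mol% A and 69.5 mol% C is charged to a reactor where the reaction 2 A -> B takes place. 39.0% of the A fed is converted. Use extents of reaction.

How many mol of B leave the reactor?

78.5 mol

A reacted = 0.39 × 402.6 = 157 mol; ν_A = −2, so ξ = 157/2 = 78.51 mol.
Outlet amounts (n = n₀ + ν ξ):
  A: 402.6 − 2(78.51) = 245.6
  B: 0 + 1(78.51) = 78.51
  C: 917.4 (inert)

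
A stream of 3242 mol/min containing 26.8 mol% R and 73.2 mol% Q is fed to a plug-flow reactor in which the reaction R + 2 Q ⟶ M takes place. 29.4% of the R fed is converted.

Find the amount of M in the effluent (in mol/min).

255 mol/min

R reacted = 0.294 × 868.9 = 255.4 mol/min; ν_R = −1, so ξ = 255.4/1 = 255.4 mol/min.
Outlet amounts (n = n₀ + ν ξ):
  R: 868.9 − 1(255.4) = 613.4
  Q: 2373 − 2(255.4) = 1862
  M: 0 + 1(255.4) = 255.4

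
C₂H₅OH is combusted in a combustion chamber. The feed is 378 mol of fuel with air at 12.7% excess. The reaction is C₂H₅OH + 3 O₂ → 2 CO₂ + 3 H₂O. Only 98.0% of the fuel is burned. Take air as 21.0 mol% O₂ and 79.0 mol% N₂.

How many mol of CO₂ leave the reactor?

Stoichiometric O₂ = 3 × 378 = 1134 mol; O₂ fed = 1134 × 1.127 = 1278 mol.
N₂ fed = 1278 × 79/21 = 4808 mol.
Fuel reacted = 0.98 × 378 → ξ = 370.4 mol.
Outlet (n = n₀ + ν ξ):
  C₂H₅OH: 378 − 1(370.4) = 7.56
  O₂: 1278 − 3(370.4) = 166.7
  N₂: 4808 (inert)
  CO₂: 0 + 2(370.4) = 740.9
  H₂O: 0 + 3(370.4) = 1111

741 mol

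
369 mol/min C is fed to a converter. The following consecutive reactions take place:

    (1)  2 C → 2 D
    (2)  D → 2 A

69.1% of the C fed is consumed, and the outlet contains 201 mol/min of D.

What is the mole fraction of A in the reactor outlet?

Conversion of C: C consumed = 2ξ₁ = 0.691 × 369 → ξ₁ = 127.5 mol/min.
D balance: n_D = 0 + 2ξ₁ − 1ξ₂ = 201 → ξ₂ = (2·127.5 − 201)/1 = 53.98 mol/min.
Outlet amounts (n = n₀ + Σ ν·ξ):
  C: 369 − 2(127.5) = 114
  D: 0 + 2(127.5) − 1(53.98) = 201
  A: 0 + 2(53.98) = 108
Total out = 423 mol/min; y_A = 108 / 423 = 0.2552.

0.255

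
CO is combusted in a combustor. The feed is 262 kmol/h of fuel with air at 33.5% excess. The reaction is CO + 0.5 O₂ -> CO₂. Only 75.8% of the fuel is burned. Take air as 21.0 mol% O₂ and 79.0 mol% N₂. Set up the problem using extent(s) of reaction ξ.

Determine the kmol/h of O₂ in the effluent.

75.6 kmol/h

Stoichiometric O₂ = 0.5 × 262 = 131 kmol/h; O₂ fed = 131 × 1.335 = 174.9 kmol/h.
N₂ fed = 174.9 × 79/21 = 657.9 kmol/h.
Fuel reacted = 0.758 × 262 → ξ = 198.6 kmol/h.
Outlet (n = n₀ + ν ξ):
  CO: 262 − 1(198.6) = 63.4
  O₂: 174.9 − 0.5(198.6) = 75.59
  N₂: 657.9 (inert)
  CO₂: 0 + 1(198.6) = 198.6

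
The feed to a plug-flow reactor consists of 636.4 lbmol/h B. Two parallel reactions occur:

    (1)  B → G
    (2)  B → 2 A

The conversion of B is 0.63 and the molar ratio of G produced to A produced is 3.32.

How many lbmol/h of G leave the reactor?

348 lbmol/h

Conversion of B: B consumed = 0.63 × 636.4 = 400.9 lbmol/h = 1ξ₁ + 1ξ₂.
Selectivity: 1ξ₁ / (2ξ₂) = 3.32 → ξ₁ = 6.64 ξ₂.
Substitute: (1·6.64 + 1) ξ₂ = 400.9 → ξ₂ = 52.48 lbmol/h, ξ₁ = 348.5 lbmol/h.
Outlet amounts (n = n₀ + Σ ν·ξ):
  B: 636.4 − 1(348.5) − 1(52.48) = 235.5
  G: 0 + 1(348.5) = 348.5
  A: 0 + 2(52.48) = 105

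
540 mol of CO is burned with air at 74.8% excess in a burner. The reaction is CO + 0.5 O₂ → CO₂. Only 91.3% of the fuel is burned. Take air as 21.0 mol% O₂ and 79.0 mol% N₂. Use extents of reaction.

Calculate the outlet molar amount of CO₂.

493 mol

Stoichiometric O₂ = 0.5 × 540 = 270 mol; O₂ fed = 270 × 1.748 = 472 mol.
N₂ fed = 472 × 79/21 = 1775 mol.
Fuel reacted = 0.913 × 540 → ξ = 493 mol.
Outlet (n = n₀ + ν ξ):
  CO: 540 − 1(493) = 46.98
  O₂: 472 − 0.5(493) = 225.4
  N₂: 1775 (inert)
  CO₂: 0 + 1(493) = 493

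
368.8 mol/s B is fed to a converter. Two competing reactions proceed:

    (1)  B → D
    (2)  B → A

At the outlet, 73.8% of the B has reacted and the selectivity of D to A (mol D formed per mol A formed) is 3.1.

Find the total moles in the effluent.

Conversion of B: B consumed = 0.738 × 368.8 = 272.2 mol/s = 1ξ₁ + 1ξ₂.
Selectivity: 1ξ₁ / (1ξ₂) = 3.1 → ξ₁ = 3.1 ξ₂.
Substitute: (1·3.1 + 1) ξ₂ = 272.2 → ξ₂ = 66.38 mol/s, ξ₁ = 205.8 mol/s.
Outlet amounts (n = n₀ + Σ ν·ξ):
  B: 368.8 − 1(205.8) − 1(66.38) = 96.63
  D: 0 + 1(205.8) = 205.8
  A: 0 + 1(66.38) = 66.38
Total out = 96.63 + 205.8 + 66.38 = 368.8 mol/s.

369 mol/s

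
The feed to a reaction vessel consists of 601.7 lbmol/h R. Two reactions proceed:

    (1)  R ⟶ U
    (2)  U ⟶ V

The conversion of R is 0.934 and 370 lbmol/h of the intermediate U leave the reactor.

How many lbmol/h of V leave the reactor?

192 lbmol/h

Conversion of R: R consumed = 1ξ₁ = 0.934 × 601.7 → ξ₁ = 562 lbmol/h.
U balance: n_U = 0 + 1ξ₁ − 1ξ₂ = 370 → ξ₂ = (1·562 − 370)/1 = 192 lbmol/h.
Outlet amounts (n = n₀ + Σ ν·ξ):
  R: 601.7 − 1(562) = 39.71
  U: 0 + 1(562) − 1(192) = 370
  V: 0 + 1(192) = 192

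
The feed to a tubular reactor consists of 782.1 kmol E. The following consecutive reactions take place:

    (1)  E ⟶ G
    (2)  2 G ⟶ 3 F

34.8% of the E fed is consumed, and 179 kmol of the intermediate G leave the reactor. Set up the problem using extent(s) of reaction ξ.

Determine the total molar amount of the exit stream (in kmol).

Conversion of E: E consumed = 1ξ₁ = 0.348 × 782.1 → ξ₁ = 272.2 kmol.
G balance: n_G = 0 + 1ξ₁ − 2ξ₂ = 179 → ξ₂ = (1·272.2 − 179)/2 = 46.59 kmol.
Outlet amounts (n = n₀ + Σ ν·ξ):
  E: 782.1 − 1(272.2) = 509.9
  G: 0 + 1(272.2) − 2(46.59) = 179
  F: 0 + 3(46.59) = 139.8
Total out = 509.9 + 179 + 139.8 = 828.7 kmol.

829 kmol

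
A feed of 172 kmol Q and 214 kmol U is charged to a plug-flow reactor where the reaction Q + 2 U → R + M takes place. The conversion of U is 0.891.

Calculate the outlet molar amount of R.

95.3 kmol

U reacted = 0.891 × 214 = 190.7 kmol; ν_U = −2, so ξ = 190.7/2 = 95.34 kmol.
Outlet amounts (n = n₀ + ν ξ):
  Q: 172 − 1(95.34) = 76.66
  U: 214 − 2(95.34) = 23.33
  R: 0 + 1(95.34) = 95.34
  M: 0 + 1(95.34) = 95.34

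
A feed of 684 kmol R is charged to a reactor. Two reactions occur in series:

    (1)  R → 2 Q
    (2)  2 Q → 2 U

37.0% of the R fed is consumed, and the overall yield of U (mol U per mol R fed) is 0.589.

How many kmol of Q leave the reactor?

Conversion of R: R consumed = 1ξ₁ = 0.37 × 684 → ξ₁ = 253.1 kmol.
Yield of U: 2ξ₂ / 684 = 0.589 → ξ₂ = 201.4 kmol.
Outlet amounts (n = n₀ + Σ ν·ξ):
  R: 684 − 1(253.1) = 430.9
  Q: 0 + 2(253.1) − 2(201.4) = 103.3
  U: 0 + 2(201.4) = 402.9

103 kmol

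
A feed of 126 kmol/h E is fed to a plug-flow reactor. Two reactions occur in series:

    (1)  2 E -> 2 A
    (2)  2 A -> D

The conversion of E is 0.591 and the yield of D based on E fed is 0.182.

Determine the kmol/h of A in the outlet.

Conversion of E: E consumed = 2ξ₁ = 0.591 × 126 → ξ₁ = 37.23 kmol/h.
Yield of D: 1ξ₂ / 126 = 0.182 → ξ₂ = 22.93 kmol/h.
Outlet amounts (n = n₀ + Σ ν·ξ):
  E: 126 − 2(37.23) = 51.53
  A: 0 + 2(37.23) − 2(22.93) = 28.6
  D: 0 + 1(22.93) = 22.93

28.6 kmol/h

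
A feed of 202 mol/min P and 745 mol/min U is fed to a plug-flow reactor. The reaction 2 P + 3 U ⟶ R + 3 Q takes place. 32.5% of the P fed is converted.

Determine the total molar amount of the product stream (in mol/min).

P reacted = 0.325 × 202 = 65.65 mol/min; ν_P = −2, so ξ = 65.65/2 = 32.83 mol/min.
Outlet amounts (n = n₀ + ν ξ):
  P: 202 − 2(32.83) = 136.3
  U: 745 − 3(32.83) = 646.5
  R: 0 + 1(32.83) = 32.83
  Q: 0 + 3(32.83) = 98.48
Total out = 136.3 + 646.5 + 32.83 + 98.48 = 914.2 mol/min.

914 mol/min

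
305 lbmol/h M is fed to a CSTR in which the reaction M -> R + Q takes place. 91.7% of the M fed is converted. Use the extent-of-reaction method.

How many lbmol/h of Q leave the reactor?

M reacted = 0.917 × 305 = 279.7 lbmol/h; ν_M = −1, so ξ = 279.7/1 = 279.7 lbmol/h.
Outlet amounts (n = n₀ + ν ξ):
  M: 305 − 1(279.7) = 25.31
  R: 0 + 1(279.7) = 279.7
  Q: 0 + 1(279.7) = 279.7

280 lbmol/h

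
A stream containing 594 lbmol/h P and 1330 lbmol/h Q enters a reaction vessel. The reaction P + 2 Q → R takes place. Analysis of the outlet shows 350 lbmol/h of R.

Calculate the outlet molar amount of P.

244 lbmol/h

For R: n = n₀ + 1ξ → 350 = 0 + 1ξ, giving ξ = 350 lbmol/h.
Outlet amounts (n = n₀ + ν ξ):
  P: 594 − 1(350) = 244
  Q: 1330 − 2(350) = 630
  R: 0 + 1(350) = 350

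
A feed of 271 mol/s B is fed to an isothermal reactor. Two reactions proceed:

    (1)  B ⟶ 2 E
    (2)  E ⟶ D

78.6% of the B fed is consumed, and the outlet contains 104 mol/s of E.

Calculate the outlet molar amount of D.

Conversion of B: B consumed = 1ξ₁ = 0.786 × 271 → ξ₁ = 213 mol/s.
E balance: n_E = 0 + 2ξ₁ − 1ξ₂ = 104 → ξ₂ = (2·213 − 104)/1 = 322 mol/s.
Outlet amounts (n = n₀ + Σ ν·ξ):
  B: 271 − 1(213) = 57.99
  E: 0 + 2(213) − 1(322) = 104
  D: 0 + 1(322) = 322

322 mol/s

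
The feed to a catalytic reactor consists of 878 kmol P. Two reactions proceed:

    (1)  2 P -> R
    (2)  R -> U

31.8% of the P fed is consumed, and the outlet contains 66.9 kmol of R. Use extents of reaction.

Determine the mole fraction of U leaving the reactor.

Conversion of P: P consumed = 2ξ₁ = 0.318 × 878 → ξ₁ = 139.6 kmol.
R balance: n_R = 0 + 1ξ₁ − 1ξ₂ = 66.9 → ξ₂ = (1·139.6 − 66.9)/1 = 72.7 kmol.
Outlet amounts (n = n₀ + Σ ν·ξ):
  P: 878 − 2(139.6) = 598.8
  R: 0 + 1(139.6) − 1(72.7) = 66.9
  U: 0 + 1(72.7) = 72.7
Total out = 738.4 kmol; y_U = 72.7 / 738.4 = 0.09846.

0.0985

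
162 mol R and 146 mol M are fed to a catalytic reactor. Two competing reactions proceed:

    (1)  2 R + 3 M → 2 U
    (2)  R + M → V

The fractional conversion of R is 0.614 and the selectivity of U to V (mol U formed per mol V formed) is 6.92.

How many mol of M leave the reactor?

3.08 mol

Conversion of R: R consumed = 0.614 × 162 = 99.47 mol = 2ξ₁ + 1ξ₂.
Selectivity: 2ξ₁ / (1ξ₂) = 6.92 → ξ₁ = 3.46 ξ₂.
Substitute: (2·3.46 + 1) ξ₂ = 99.47 → ξ₂ = 12.56 mol, ξ₁ = 43.45 mol.
Outlet amounts (n = n₀ + Σ ν·ξ):
  R: 162 − 2(43.45) − 1(12.56) = 62.53
  M: 146 − 3(43.45) − 1(12.56) = 3.078
  U: 0 + 2(43.45) = 86.91
  V: 0 + 1(12.56) = 12.56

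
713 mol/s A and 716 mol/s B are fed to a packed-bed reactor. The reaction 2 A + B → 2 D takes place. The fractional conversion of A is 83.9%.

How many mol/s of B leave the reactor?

417 mol/s

A reacted = 0.839 × 713 = 598.2 mol/s; ν_A = −2, so ξ = 598.2/2 = 299.1 mol/s.
Outlet amounts (n = n₀ + ν ξ):
  A: 713 − 2(299.1) = 114.8
  B: 716 − 1(299.1) = 416.9
  D: 0 + 2(299.1) = 598.2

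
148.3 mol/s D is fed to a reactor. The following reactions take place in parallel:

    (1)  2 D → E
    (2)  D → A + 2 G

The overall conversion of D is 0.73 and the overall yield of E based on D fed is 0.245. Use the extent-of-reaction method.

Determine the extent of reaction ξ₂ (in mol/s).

Yield of E: 1ξ₁ / 148.3 = 0.245 → ξ₁ = 36.33 mol/s.
Conversion of D: 2ξ₁ + 1ξ₂ = 0.73 × 148.3 = 108.3 → ξ₂ = 35.59 mol/s.
Outlet amounts (n = n₀ + Σ ν·ξ):
  D: 148.3 − 2(36.33) − 1(35.59) = 40.04
  E: 0 + 1(36.33) = 36.33
  A: 0 + 1(35.59) = 35.59
  G: 0 + 2(35.59) = 71.18

ξ₂ = 35.6 mol/s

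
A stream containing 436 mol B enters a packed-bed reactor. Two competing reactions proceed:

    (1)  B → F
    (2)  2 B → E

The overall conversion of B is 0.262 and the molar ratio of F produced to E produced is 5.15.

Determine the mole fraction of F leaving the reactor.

Conversion of B: B consumed = 0.262 × 436 = 114.2 mol = 1ξ₁ + 2ξ₂.
Selectivity: 1ξ₁ / (1ξ₂) = 5.15 → ξ₁ = 5.15 ξ₂.
Substitute: (1·5.15 + 2) ξ₂ = 114.2 → ξ₂ = 15.98 mol, ξ₁ = 82.28 mol.
Outlet amounts (n = n₀ + Σ ν·ξ):
  B: 436 − 1(82.28) − 2(15.98) = 321.8
  F: 0 + 1(82.28) = 82.28
  E: 0 + 1(15.98) = 15.98
Total out = 420 mol; y_F = 82.28 / 420 = 0.1959.

0.196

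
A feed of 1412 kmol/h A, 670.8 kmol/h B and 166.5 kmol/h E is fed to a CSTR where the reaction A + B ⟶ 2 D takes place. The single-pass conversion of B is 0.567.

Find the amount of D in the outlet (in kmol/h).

761 kmol/h

B reacted = 0.567 × 670.8 = 380.3 kmol/h; ν_B = −1, so ξ = 380.3/1 = 380.3 kmol/h.
Outlet amounts (n = n₀ + ν ξ):
  A: 1412 − 1(380.3) = 1032
  B: 670.8 − 1(380.3) = 290.5
  D: 0 + 2(380.3) = 760.7
  E: 166.5 (inert)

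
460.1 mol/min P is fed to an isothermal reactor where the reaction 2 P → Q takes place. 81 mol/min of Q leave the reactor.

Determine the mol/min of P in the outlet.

For Q: n = n₀ + 1ξ → 81 = 0 + 1ξ, giving ξ = 81 mol/min.
Outlet amounts (n = n₀ + ν ξ):
  P: 460.1 − 2(81) = 298.1
  Q: 0 + 1(81) = 81

298 mol/min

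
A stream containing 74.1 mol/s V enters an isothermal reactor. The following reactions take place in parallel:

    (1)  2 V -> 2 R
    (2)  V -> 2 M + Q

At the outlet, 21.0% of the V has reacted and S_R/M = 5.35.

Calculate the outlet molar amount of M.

Conversion of V: V consumed = 0.21 × 74.1 = 15.56 mol/s = 2ξ₁ + 1ξ₂.
Selectivity: 2ξ₁ / (2ξ₂) = 5.35 → ξ₁ = 5.35 ξ₂.
Substitute: (2·5.35 + 1) ξ₂ = 15.56 → ξ₂ = 1.33 mol/s, ξ₁ = 7.115 mol/s.
Outlet amounts (n = n₀ + Σ ν·ξ):
  V: 74.1 − 2(7.115) − 1(1.33) = 58.54
  R: 0 + 2(7.115) = 14.23
  M: 0 + 2(1.33) = 2.66
  Q: 0 + 1(1.33) = 1.33

2.66 mol/s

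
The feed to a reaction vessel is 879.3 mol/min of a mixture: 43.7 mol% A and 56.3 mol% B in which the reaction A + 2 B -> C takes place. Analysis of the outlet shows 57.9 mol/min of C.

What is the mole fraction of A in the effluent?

0.427

For C: n = n₀ + 1ξ → 57.9 = 0 + 1ξ, giving ξ = 57.9 mol/min.
Outlet amounts (n = n₀ + ν ξ):
  A: 384.3 − 1(57.9) = 326.4
  B: 495 − 2(57.9) = 379.2
  C: 0 + 1(57.9) = 57.9
Total out = 763.5 mol/min; y_A = 326.4 / 763.5 = 0.4274.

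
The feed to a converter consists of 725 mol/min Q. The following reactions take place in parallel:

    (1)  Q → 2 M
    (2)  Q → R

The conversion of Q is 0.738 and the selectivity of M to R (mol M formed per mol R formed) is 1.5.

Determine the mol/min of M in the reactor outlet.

459 mol/min

Conversion of Q: Q consumed = 0.738 × 725 = 535 mol/min = 1ξ₁ + 1ξ₂.
Selectivity: 2ξ₁ / (1ξ₂) = 1.5 → ξ₁ = 0.75 ξ₂.
Substitute: (1·0.75 + 1) ξ₂ = 535 → ξ₂ = 305.7 mol/min, ξ₁ = 229.3 mol/min.
Outlet amounts (n = n₀ + Σ ν·ξ):
  Q: 725 − 1(229.3) − 1(305.7) = 190
  M: 0 + 2(229.3) = 458.6
  R: 0 + 1(305.7) = 305.7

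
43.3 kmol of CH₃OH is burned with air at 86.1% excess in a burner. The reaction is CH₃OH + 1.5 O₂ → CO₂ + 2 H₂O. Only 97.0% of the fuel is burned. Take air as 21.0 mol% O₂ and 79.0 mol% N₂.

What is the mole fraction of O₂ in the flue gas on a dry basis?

0.104

Stoichiometric O₂ = 1.5 × 43.3 = 64.95 kmol; O₂ fed = 64.95 × 1.861 = 120.9 kmol.
N₂ fed = 120.9 × 79/21 = 454.7 kmol.
Fuel reacted = 0.97 × 43.3 → ξ = 42 kmol.
Outlet (n = n₀ + ν ξ):
  CH₃OH: 43.3 − 1(42) = 1.299
  O₂: 120.9 − 1.5(42) = 57.87
  N₂: 454.7 (inert)
  CO₂: 0 + 1(42) = 42
  H₂O: 0 + 2(42) = 84
Dry total = 555.9 kmol; y_O₂ (dry) = 57.87 / 555.9 = 0.1041.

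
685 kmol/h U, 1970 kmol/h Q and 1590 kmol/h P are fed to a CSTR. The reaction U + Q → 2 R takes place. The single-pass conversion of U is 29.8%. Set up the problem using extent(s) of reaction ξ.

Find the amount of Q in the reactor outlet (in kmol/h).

1770 kmol/h

U reacted = 0.298 × 685 = 204.1 kmol/h; ν_U = −1, so ξ = 204.1/1 = 204.1 kmol/h.
Outlet amounts (n = n₀ + ν ξ):
  U: 685 − 1(204.1) = 480.9
  Q: 1970 − 1(204.1) = 1766
  R: 0 + 2(204.1) = 408.3
  P: 1590 (inert)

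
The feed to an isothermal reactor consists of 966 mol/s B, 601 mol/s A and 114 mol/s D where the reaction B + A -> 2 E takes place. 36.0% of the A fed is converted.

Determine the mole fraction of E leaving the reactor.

0.257

A reacted = 0.36 × 601 = 216.4 mol/s; ν_A = −1, so ξ = 216.4/1 = 216.4 mol/s.
Outlet amounts (n = n₀ + ν ξ):
  B: 966 − 1(216.4) = 749.6
  A: 601 − 1(216.4) = 384.6
  E: 0 + 2(216.4) = 432.7
  D: 114 (inert)
Total out = 1681 mol/s; y_E = 432.7 / 1681 = 0.2574.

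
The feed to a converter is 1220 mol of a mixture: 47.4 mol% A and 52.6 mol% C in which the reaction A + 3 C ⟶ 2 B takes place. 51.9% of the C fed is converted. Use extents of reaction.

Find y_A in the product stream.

0.468

C reacted = 0.519 × 641.7 = 333.1 mol; ν_C = −3, so ξ = 333.1/3 = 111 mol.
Outlet amounts (n = n₀ + ν ξ):
  A: 578.3 − 1(111) = 467.3
  C: 641.7 − 3(111) = 308.7
  B: 0 + 2(111) = 222
Total out = 998 mol; y_A = 467.3 / 998 = 0.4682.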